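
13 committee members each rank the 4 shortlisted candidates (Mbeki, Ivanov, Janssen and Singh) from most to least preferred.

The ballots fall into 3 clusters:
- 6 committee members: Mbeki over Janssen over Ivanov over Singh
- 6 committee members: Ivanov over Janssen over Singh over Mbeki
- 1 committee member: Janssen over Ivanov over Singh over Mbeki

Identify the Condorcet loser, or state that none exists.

Head-to-head results (13 committee members):
Mbeki–Ivanov: Ivanov 7–6.
Mbeki vs Janssen: Janssen wins 7–6.
Mbeki vs Singh: 6 to 7, Singh.
Ivanov vs Janssen: 6 to 7, Janssen.
Ivanov vs Singh: Ivanov, 13–0.
Janssen vs Singh: Janssen wins 13–0.
Only Mbeki has no wins; Mbeki is the Condorcet loser.

Mbeki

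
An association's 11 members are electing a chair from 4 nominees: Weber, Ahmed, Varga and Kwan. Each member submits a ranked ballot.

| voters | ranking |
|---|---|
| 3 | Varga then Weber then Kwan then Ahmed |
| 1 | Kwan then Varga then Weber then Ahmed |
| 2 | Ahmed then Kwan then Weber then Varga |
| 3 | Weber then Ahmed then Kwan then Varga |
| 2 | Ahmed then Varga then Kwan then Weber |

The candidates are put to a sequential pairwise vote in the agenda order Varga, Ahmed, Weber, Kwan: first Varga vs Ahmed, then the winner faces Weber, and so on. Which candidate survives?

Round 1: Varga vs Ahmed — 4–7, Ahmed advances.
Round 2: Ahmed vs Weber — 4–7, Weber advances.
Round 3: Weber vs Kwan — 6–5, Weber advances.
Weber survives the agenda.

Weber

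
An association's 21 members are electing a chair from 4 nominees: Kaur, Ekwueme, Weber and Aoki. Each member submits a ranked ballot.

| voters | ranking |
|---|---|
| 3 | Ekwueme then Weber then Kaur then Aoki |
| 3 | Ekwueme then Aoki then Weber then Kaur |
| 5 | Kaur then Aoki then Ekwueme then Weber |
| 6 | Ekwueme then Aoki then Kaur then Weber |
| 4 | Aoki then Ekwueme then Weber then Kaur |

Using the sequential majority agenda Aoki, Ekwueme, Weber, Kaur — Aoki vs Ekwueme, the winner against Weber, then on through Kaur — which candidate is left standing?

Round 1: Aoki vs Ekwueme — 9–12, Ekwueme advances.
Round 2: Ekwueme vs Weber — 21–0, Ekwueme advances.
Round 3: Ekwueme vs Kaur — 16–5, Ekwueme advances.
The agenda winner is Ekwueme.

Ekwueme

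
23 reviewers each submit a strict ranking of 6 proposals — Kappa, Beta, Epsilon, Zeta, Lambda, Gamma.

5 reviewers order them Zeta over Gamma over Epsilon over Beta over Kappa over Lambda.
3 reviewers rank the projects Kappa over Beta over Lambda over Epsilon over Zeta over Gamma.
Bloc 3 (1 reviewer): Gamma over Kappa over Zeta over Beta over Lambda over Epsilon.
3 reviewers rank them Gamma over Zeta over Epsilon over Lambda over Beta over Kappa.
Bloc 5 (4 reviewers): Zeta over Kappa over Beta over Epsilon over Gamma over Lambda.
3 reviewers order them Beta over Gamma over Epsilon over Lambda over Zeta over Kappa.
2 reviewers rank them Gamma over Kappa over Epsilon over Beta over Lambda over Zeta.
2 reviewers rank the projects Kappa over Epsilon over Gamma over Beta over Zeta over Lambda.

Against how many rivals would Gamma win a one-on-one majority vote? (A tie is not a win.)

Gamma against each rival (23 reviewers):
Gamma vs Kappa: 5+1+3+3+2 = 14 for Gamma, 9 for Kappa — Gamma by 14–9.
Gamma vs Beta: Gamma preferred on 5+1+3+2+2 = 13 ballots; Gamma wins 13–10.
Gamma vs Epsilon: Gamma preferred on 5+1+3+3+2 = 14 ballots; Gamma wins 14–9.
Gamma vs Zeta: Gamma preferred on 1+3+3+2+2 = 11 ballots; Zeta wins 12–11.
Gamma vs Lambda: Gamma wins 20–3.
Gamma beats Kappa, Beta, Epsilon, Lambda; loses to Zeta — 4 pairwise wins.

4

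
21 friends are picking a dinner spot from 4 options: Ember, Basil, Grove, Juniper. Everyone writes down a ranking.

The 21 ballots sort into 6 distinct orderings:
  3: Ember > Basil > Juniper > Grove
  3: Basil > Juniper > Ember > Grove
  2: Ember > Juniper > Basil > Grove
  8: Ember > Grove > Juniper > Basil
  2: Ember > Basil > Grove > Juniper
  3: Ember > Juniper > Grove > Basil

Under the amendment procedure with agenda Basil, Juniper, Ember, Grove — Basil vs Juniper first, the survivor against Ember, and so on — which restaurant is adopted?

Ember

Round 1: Basil vs Juniper — 8–13, Juniper advances.
Round 2: Juniper vs Ember — 3–18, Ember advances.
Round 3: Ember vs Grove — 21–0, Ember advances.
The agenda winner is Ember.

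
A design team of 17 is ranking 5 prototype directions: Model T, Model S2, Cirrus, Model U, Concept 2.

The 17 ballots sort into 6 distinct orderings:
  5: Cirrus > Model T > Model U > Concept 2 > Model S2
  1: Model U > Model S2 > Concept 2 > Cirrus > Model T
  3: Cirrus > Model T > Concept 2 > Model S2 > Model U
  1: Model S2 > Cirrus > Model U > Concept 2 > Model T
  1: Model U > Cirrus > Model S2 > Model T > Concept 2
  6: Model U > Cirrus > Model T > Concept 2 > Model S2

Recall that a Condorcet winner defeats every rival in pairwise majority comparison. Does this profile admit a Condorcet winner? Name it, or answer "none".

Head-to-head results (17 engineers):
Model T vs Model S2: 5+3+6 = 14 for Model T, 3 for Model S2 — Model T by 14–3.
Model T vs Cirrus: Cirrus, 17–0.
Model T vs Model U: Model U, 9–8.
Model T vs Concept 2: 5+3+1+6 = 15 for Model T, 2 for Concept 2 — Model T by 15–2.
Model S2 vs Cirrus: Model S2 is ranked higher on 1+1 = 2 ballots, Cirrus on 15. Cirrus wins 15–2.
Model S2 vs Model U: Model S2 is ranked higher on 3+1 = 4 ballots, Model U on 13. Model U wins 13–4.
Model S2 vs Concept 2: Concept 2, 14–3.
Cirrus vs Model U: Cirrus wins 9–8.
Cirrus vs Concept 2: Cirrus preferred on 5+3+1+1+6 = 16 ballots; Cirrus wins 16–1.
Model U vs Concept 2: Model U, 14–3.
Cirrus wins every pairwise contest, so Cirrus is the Condorcet winner.

Cirrus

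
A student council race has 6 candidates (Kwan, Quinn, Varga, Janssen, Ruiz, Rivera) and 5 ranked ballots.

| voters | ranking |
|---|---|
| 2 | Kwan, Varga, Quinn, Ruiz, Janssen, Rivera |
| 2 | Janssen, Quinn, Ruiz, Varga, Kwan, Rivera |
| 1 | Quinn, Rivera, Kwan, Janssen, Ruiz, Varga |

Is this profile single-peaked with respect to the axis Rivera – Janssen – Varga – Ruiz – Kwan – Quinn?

Axis positions: Rivera=1, Janssen=2, Varga=3, Ruiz=4, Kwan=5, Quinn=6.
Cluster 1: ranking walks positions 5-3-6-4-2-1; Varga is ranked above Ruiz even though Ruiz lies between Varga and the peak Kwan on the axis — preferences dip and rise again. Not single-peaked.
Cluster 2: ranking walks positions 2-6-4-3-5-1; Quinn is ranked above Varga even though Varga lies between Quinn and the peak Janssen on the axis — preferences dip and rise again. Not single-peaked.
Cluster 3: ranking walks positions 6-1-5-2-4-3; Rivera is ranked above Kwan even though Kwan lies between Rivera and the peak Quinn on the axis — preferences dip and rise again. Not single-peaked.
Cluster 1 violates single-peakedness, so the profile is not single-peaked on this axis.

no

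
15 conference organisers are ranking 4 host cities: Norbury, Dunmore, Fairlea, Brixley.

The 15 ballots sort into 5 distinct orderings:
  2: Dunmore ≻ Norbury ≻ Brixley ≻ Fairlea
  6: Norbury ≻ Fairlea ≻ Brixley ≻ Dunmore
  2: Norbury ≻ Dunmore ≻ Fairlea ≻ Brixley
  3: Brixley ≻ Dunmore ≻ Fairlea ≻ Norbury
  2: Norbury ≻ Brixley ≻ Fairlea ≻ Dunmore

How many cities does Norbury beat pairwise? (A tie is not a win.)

Norbury against each rival (15 organisers):
Norbury vs Dunmore: 10 to 5, Norbury.
Norbury vs Fairlea: 12 to 3, Norbury.
Norbury vs Brixley: Norbury wins 12–3.
Norbury beats Dunmore, Fairlea, Brixley — 3 pairwise wins.

3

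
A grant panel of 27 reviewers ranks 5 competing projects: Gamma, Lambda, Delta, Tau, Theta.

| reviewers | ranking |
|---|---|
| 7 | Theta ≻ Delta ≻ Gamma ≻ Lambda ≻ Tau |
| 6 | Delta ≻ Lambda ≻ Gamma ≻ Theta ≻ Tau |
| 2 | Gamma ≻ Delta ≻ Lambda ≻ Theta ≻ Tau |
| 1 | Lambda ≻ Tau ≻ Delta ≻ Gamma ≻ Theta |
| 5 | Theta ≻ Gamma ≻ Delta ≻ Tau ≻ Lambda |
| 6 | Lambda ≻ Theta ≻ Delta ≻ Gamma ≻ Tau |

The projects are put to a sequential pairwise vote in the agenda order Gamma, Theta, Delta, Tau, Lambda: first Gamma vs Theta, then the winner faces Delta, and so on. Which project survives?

Lambda

Round 1: Gamma vs Theta — 9–18, Theta advances.
Round 2: Theta vs Delta — 18–9, Theta advances.
Round 3: Theta vs Tau — 26–1, Theta advances.
Round 4: Theta vs Lambda — 12–15, Lambda advances.
Lambda survives the agenda.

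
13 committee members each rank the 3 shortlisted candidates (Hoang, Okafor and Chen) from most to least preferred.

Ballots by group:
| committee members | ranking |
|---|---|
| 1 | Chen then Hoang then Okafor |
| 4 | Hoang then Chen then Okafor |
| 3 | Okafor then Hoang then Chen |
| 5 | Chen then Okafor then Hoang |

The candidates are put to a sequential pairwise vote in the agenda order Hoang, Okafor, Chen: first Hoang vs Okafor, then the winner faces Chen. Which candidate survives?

Round 1: Hoang vs Okafor — 5–8, Okafor advances.
Round 2: Okafor vs Chen — 3–10, Chen advances.
Chen survives the agenda.

Chen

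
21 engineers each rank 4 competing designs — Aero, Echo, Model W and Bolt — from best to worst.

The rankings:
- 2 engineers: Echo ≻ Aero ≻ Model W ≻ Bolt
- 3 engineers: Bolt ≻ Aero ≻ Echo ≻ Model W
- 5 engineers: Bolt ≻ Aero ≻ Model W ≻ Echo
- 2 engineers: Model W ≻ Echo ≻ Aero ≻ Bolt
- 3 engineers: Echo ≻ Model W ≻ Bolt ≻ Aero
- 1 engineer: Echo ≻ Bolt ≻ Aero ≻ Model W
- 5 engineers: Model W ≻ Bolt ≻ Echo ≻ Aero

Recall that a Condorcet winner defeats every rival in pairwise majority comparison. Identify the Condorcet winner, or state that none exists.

Pairwise majorities:
Aero vs Echo: Echo wins 13–8.
Aero vs Model W: Aero, 11–10.
Aero vs Bolt: Bolt wins 17–4.
Echo vs Model W: Model W wins 12–9.
Echo vs Bolt: Bolt wins 13–8.
Model W vs Bolt: Model W, 12–9.
Each design drops at least one matchup (Aero loses to Echo; Echo loses to Model W; Model W loses to Aero; Bolt loses to Model W); the cycle Aero > Model W > Echo > Aero rules out a Condorcet winner.

none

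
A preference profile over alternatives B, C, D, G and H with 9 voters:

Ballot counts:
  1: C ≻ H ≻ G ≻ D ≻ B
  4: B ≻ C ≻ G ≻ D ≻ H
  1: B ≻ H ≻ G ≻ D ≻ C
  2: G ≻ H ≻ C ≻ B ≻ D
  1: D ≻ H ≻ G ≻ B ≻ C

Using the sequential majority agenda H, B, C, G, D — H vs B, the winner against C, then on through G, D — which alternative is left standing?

B

Round 1: H vs B — 4–5, B advances.
Round 2: B vs C — 6–3, B advances.
Round 3: B vs G — 5–4, B advances.
Round 4: B vs D — 7–2, B advances.
The agenda winner is B.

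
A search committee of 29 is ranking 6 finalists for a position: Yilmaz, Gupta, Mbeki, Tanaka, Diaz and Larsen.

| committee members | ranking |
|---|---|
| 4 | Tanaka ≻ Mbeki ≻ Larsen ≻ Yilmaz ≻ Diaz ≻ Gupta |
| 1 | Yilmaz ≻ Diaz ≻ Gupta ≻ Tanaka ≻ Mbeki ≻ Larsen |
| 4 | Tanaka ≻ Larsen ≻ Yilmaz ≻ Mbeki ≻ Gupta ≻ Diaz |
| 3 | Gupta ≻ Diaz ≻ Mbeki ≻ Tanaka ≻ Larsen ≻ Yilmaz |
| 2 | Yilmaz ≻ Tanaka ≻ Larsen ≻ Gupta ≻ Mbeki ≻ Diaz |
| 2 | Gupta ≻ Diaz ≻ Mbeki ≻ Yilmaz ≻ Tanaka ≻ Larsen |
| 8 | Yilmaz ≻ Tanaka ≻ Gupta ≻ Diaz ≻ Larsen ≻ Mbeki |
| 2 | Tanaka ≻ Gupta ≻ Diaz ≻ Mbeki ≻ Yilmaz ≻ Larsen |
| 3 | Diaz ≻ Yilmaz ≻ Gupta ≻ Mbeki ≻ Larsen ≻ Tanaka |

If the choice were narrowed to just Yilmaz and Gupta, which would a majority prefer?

Ballots ranking Yilmaz above Gupta: 4 + 1 + 4 + 2 + 8 + 3 = 22.
Ballots ranking Gupta above Yilmaz: 29 − 22 = 7.
Yilmaz wins the head-to-head 22–7.

Yilmaz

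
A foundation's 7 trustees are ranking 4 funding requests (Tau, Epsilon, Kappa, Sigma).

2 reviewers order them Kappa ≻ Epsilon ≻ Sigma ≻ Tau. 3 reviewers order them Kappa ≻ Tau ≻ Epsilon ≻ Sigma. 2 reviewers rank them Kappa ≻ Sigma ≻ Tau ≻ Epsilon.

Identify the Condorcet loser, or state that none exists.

Head-to-head results (7 reviewers):
Tau vs Epsilon: Tau preferred on 3+2 = 5 ballots; Tau wins 5–2.
Tau vs Kappa: 0 to 7, Kappa.
Tau vs Sigma: Sigma wins 4–3.
Epsilon vs Kappa: Kappa wins 7–0.
Epsilon vs Sigma: 2+3 = 5 for Epsilon, 2 for Sigma — Epsilon by 5–2.
Kappa vs Sigma: Kappa, 7–0.
No project is winless: Tau beats Epsilon; Epsilon beats Sigma; Kappa beats Tau; Sigma beats Tau. There is no Condorcet loser.

none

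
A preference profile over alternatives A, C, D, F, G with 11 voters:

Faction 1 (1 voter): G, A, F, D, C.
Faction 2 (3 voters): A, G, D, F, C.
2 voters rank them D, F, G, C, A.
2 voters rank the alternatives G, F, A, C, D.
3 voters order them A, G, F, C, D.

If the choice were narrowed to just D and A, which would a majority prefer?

Ballots ranking D above A: 2.
Ballots ranking A above D: 11 − 2 = 9.
A wins the head-to-head 9–2.

A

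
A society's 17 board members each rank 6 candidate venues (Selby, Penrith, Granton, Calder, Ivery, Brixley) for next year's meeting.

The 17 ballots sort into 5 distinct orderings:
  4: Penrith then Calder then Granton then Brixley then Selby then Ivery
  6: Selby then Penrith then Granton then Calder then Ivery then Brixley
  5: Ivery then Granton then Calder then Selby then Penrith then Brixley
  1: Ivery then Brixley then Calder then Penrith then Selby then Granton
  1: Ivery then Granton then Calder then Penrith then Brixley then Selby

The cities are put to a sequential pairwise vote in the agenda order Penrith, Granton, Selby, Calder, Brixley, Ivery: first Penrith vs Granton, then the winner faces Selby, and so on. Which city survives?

Round 1: Penrith vs Granton — 11–6, Penrith advances.
Round 2: Penrith vs Selby — 6–11, Selby advances.
Round 3: Selby vs Calder — 6–11, Calder advances.
Round 4: Calder vs Brixley — 16–1, Calder advances.
Round 5: Calder vs Ivery — 10–7, Calder advances.
Calder survives the agenda.

Calder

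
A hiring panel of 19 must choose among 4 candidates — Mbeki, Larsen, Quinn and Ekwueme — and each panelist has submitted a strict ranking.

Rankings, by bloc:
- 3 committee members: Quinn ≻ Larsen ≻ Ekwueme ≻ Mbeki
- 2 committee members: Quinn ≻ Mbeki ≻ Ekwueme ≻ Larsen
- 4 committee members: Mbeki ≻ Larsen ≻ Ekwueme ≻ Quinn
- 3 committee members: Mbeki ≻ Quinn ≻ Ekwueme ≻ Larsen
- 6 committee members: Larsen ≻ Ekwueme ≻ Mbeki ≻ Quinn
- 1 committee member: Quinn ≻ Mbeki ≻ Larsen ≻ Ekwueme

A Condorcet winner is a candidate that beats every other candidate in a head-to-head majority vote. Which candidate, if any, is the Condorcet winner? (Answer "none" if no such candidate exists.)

Mbeki

Check each pair by majority over 19 ballots:
Mbeki vs Larsen: Mbeki is ranked higher on 2+4+3+1 = 10 ballots, Larsen on 9. Mbeki wins 10–9.
Mbeki vs Quinn: Mbeki wins 13–6.
Mbeki–Ekwueme: Mbeki 10–9.
Larsen vs Quinn: 4+6 = 10 for Larsen, 9 for Quinn — Larsen by 10–9.
Larsen vs Ekwueme: Larsen preferred on 3+4+6+1 = 14 ballots; Larsen wins 14–5.
Quinn vs Ekwueme: Ekwueme, 10–9.
Mbeki wins every pairwise contest, so Mbeki is the Condorcet winner.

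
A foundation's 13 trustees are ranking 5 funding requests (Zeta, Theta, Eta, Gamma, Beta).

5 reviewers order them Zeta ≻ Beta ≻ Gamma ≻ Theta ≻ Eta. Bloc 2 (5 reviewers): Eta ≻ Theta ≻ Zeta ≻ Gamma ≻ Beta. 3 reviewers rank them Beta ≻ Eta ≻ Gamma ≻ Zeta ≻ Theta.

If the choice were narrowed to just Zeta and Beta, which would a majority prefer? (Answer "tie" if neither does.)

Ballots ranking Zeta above Beta: 5 + 5 = 10.
Ballots ranking Beta above Zeta: 13 − 10 = 3.
Zeta wins the head-to-head 10–3.

Zeta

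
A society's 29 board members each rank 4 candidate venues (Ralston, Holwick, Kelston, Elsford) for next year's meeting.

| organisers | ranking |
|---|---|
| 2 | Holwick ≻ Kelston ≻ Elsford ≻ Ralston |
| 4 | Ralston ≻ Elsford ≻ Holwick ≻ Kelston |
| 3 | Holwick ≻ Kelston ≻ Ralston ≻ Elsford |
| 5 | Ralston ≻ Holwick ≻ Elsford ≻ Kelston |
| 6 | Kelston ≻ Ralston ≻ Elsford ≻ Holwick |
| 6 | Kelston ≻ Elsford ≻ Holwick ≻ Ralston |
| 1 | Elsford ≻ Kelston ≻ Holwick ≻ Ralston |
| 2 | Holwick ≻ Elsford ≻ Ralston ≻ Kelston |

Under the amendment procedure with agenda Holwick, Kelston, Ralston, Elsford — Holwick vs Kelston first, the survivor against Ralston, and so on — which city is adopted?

Ralston

Round 1: Holwick vs Kelston — 16–13, Holwick advances.
Round 2: Holwick vs Ralston — 14–15, Ralston advances.
Round 3: Ralston vs Elsford — 18–11, Ralston advances.
Ralston survives the agenda.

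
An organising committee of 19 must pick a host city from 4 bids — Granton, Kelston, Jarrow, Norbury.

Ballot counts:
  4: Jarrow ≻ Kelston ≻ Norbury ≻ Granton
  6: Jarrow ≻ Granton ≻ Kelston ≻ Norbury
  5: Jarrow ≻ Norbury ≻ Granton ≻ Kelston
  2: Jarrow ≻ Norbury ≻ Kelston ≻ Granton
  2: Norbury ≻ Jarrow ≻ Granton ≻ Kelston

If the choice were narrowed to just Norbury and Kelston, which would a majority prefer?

Ballots ranking Norbury above Kelston: 5 + 2 + 2 = 9.
Ballots ranking Kelston above Norbury: 19 − 9 = 10.
Kelston wins the head-to-head 10–9.

Kelston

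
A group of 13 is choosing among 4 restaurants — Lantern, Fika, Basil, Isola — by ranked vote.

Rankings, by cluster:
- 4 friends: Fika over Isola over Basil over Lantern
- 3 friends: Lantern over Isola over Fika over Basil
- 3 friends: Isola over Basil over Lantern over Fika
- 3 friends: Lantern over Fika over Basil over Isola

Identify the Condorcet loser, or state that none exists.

Pairwise majorities:
Lantern–Fika: Lantern 9–4.
Lantern vs Basil: 6 to 7, Basil.
Lantern vs Isola: 6 to 7, Isola.
Fika vs Basil: Fika is ranked higher on 4+3+3 = 10 ballots, Basil on 3. Fika wins 10–3.
Fika vs Isola: 7 to 6, Fika.
Basil vs Isola: Basil is ranked higher on 3 ballots, Isola on 10. Isola wins 10–3.
No restaurant is winless: Lantern beats Fika; Fika beats Basil; Basil beats Lantern; Isola beats Lantern. There is no Condorcet loser.

none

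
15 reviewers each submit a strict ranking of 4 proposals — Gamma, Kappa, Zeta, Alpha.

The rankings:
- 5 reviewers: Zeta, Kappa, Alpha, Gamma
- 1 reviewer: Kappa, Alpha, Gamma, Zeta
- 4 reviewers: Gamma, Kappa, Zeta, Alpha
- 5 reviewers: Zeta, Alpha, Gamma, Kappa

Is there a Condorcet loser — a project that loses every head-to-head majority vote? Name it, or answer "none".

Pairwise majorities:
Gamma vs Kappa: 4+5 = 9 for Gamma, 6 for Kappa — Gamma by 9–6.
Gamma vs Zeta: Gamma preferred on 1+4 = 5 ballots; Zeta wins 10–5.
Gamma vs Alpha: Gamma is ranked higher on 4 ballots, Alpha on 11. Alpha wins 11–4.
Kappa vs Zeta: Zeta wins 10–5.
Kappa vs Alpha: 10 to 5, Kappa.
Zeta–Alpha: Zeta 14–1.
No project is winless: Gamma beats Kappa; Kappa beats Alpha; Zeta beats Gamma; Alpha beats Gamma. There is no Condorcet loser.

none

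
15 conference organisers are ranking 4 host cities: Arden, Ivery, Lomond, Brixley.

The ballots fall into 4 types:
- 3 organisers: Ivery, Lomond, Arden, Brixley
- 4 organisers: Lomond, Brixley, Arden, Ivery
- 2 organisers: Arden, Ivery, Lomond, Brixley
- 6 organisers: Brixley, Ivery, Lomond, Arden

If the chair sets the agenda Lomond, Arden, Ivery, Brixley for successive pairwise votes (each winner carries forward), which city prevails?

Brixley

Round 1: Lomond vs Arden — 13–2, Lomond advances.
Round 2: Lomond vs Ivery — 4–11, Ivery advances.
Round 3: Ivery vs Brixley — 5–10, Brixley advances.
Brixley survives the agenda.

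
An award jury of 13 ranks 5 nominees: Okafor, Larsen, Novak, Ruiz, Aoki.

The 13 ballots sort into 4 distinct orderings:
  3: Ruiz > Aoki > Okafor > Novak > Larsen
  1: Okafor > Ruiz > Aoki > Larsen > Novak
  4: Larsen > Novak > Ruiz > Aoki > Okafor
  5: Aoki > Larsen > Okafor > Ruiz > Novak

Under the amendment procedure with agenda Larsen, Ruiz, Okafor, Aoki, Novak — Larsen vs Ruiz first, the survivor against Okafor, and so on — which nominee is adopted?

Aoki

Round 1: Larsen vs Ruiz — 9–4, Larsen advances.
Round 2: Larsen vs Okafor — 9–4, Larsen advances.
Round 3: Larsen vs Aoki — 4–9, Aoki advances.
Round 4: Aoki vs Novak — 9–4, Aoki advances.
The agenda winner is Aoki.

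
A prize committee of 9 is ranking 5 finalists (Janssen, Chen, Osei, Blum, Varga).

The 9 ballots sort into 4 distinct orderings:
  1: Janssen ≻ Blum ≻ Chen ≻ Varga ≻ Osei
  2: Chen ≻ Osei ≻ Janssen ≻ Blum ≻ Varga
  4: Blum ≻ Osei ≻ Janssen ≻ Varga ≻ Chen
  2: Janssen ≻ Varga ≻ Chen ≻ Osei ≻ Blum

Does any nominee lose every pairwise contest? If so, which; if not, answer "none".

none

Pairwise majorities:
Janssen vs Chen: Janssen wins 7–2.
Janssen vs Osei: Osei wins 6–3.
Janssen–Blum: Janssen 5–4.
Janssen vs Varga: 1+2+4+2 = 9 for Janssen, 0 for Varga — Janssen by 9–0.
Chen vs Osei: Chen, 5–4.
Chen vs Blum: Chen is ranked higher on 2+2 = 4 ballots, Blum on 5. Blum wins 5–4.
Chen vs Varga: Chen is ranked higher on 1+2 = 3 ballots, Varga on 6. Varga wins 6–3.
Osei vs Blum: Osei is ranked higher on 2+2 = 4 ballots, Blum on 5. Blum wins 5–4.
Osei vs Varga: Osei, 6–3.
Blum vs Varga: 1+2+4 = 7 for Blum, 2 for Varga — Blum by 7–2.
Every nominee wins at least one matchup (Janssen beats Chen; Chen beats Osei; Osei beats Janssen; Blum beats Chen; Varga beats Chen), so there is no Condorcet loser.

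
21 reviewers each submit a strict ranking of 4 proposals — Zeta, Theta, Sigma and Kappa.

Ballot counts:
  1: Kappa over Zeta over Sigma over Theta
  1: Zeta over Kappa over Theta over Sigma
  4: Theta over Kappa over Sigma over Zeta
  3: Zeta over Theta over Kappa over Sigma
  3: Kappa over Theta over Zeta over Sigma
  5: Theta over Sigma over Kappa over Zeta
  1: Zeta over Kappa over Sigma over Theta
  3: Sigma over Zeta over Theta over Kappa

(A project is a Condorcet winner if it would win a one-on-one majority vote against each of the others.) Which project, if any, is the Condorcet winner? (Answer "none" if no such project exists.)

Theta

Head-to-head results (21 reviewers):
Zeta vs Theta: Theta wins 12–9.
Zeta–Sigma: Sigma 12–9.
Zeta vs Kappa: Kappa, 13–8.
Theta vs Sigma: Theta wins 16–5.
Theta vs Kappa: Theta, 15–6.
Sigma vs Kappa: Kappa, 13–8.
Theta wins every pairwise contest, so Theta is the Condorcet winner.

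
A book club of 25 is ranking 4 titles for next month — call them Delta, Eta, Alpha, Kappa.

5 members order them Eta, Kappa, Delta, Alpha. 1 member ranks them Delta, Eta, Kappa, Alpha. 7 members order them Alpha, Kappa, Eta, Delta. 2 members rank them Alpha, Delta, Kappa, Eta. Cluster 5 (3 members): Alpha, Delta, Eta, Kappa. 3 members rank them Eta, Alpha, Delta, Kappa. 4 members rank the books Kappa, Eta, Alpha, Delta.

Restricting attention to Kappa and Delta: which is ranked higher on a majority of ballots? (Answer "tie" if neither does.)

Ballots ranking Kappa above Delta: 5 + 7 + 4 = 16.
Ballots ranking Delta above Kappa: 25 − 16 = 9.
Kappa wins the head-to-head 16–9.

Kappa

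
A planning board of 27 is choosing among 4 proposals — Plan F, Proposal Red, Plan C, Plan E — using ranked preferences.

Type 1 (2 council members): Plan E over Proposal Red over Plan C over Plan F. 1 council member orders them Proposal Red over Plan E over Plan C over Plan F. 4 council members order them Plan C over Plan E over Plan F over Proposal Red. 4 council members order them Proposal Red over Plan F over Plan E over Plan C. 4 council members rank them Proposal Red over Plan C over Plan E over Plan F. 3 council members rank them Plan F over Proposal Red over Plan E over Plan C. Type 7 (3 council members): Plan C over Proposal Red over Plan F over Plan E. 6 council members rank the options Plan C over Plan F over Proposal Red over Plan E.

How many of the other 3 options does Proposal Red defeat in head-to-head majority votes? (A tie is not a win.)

3

Proposal Red against each rival (27 council members):
Proposal Red vs Plan F: 14 to 13, Proposal Red.
Proposal Red vs Plan C: Proposal Red, 14–13.
Proposal Red vs Plan E: 1+4+4+3+3+6 = 21 for Proposal Red, 6 for Plan E — Proposal Red by 21–6.
Proposal Red beats Plan F, Plan C, Plan E — 3 pairwise wins.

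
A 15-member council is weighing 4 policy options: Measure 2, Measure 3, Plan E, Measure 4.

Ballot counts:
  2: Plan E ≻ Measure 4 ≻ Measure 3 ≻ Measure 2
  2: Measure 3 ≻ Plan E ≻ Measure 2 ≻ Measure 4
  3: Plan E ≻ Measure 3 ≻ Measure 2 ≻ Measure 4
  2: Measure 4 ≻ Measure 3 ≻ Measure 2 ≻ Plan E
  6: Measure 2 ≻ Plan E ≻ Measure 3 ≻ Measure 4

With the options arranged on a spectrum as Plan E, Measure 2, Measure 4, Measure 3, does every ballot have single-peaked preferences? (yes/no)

no

Axis positions: Plan E=1, Measure 2=2, Measure 4=3, Measure 3=4.
Ballot type 1: ranking walks positions 1-3-4-2; Measure 4 is ranked above Measure 2 even though Measure 2 lies between Measure 4 and the peak Plan E on the axis — preferences dip and rise again. Not single-peaked.
Ballot type 2: ranking walks positions 4-1-2-3; Plan E is ranked above Measure 4 even though Measure 4 lies between Plan E and the peak Measure 3 on the axis — preferences dip and rise again. Not single-peaked.
Ballot type 3: ranking walks positions 1-4-2-3; Measure 3 is ranked above Measure 2 even though Measure 2 lies between Measure 3 and the peak Plan E on the axis — preferences dip and rise again. Not single-peaked.
Ballot type 4 (peak Measure 4 at position 3): ranking walks positions 3-4-2-1, expanding outward from the peak — single-peaked.
Ballot type 5: ranking walks positions 2-1-4-3; Measure 3 is ranked above Measure 4 even though Measure 4 lies between Measure 3 and the peak Measure 2 on the axis — preferences dip and rise again. Not single-peaked.
Ballot type 1 violates single-peakedness, so the profile is not single-peaked on this axis.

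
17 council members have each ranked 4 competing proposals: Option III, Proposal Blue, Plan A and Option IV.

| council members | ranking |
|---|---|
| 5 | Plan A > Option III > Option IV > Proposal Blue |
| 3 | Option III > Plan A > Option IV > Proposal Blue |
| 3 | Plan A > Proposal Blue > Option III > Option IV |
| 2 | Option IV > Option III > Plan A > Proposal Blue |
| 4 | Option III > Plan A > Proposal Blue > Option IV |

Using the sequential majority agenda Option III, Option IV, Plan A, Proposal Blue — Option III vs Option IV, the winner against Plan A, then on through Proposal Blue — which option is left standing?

Option III

Round 1: Option III vs Option IV — 15–2, Option III advances.
Round 2: Option III vs Plan A — 9–8, Option III advances.
Round 3: Option III vs Proposal Blue — 14–3, Option III advances.
The agenda winner is Option III.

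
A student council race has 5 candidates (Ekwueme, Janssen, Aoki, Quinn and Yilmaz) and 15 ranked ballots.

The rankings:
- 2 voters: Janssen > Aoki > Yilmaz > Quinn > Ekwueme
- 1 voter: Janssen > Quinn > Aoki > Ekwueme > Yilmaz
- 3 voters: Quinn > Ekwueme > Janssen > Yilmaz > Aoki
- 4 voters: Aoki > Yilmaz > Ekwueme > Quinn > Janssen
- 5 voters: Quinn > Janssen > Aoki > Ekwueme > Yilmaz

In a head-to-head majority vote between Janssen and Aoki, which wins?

Janssen

Ballots ranking Janssen above Aoki: 2 + 1 + 3 + 5 = 11.
Ballots ranking Aoki above Janssen: 15 − 11 = 4.
Janssen wins the head-to-head 11–4.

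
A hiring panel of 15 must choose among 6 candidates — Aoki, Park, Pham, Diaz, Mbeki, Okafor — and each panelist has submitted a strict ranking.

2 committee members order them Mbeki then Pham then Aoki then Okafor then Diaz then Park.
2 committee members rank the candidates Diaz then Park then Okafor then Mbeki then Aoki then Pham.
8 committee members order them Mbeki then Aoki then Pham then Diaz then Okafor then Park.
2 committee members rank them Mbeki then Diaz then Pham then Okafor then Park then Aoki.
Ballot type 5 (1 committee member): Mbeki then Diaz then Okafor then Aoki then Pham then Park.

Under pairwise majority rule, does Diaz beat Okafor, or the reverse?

Diaz

Ballots ranking Diaz above Okafor: 2 + 8 + 2 + 1 = 13.
Ballots ranking Okafor above Diaz: 15 − 13 = 2.
Diaz wins the head-to-head 13–2.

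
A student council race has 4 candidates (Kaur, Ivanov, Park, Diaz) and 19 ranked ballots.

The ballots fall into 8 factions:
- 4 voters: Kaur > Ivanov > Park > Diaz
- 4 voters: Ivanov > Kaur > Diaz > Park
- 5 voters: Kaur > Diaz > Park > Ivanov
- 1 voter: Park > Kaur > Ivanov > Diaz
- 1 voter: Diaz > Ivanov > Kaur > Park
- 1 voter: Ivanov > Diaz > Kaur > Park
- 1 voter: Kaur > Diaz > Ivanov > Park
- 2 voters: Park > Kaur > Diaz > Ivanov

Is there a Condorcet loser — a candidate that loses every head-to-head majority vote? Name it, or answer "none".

Head-to-head results (19 voters):
Kaur vs Ivanov: Kaur preferred on 4+5+1+1+2 = 13 ballots; Kaur wins 13–6.
Kaur vs Park: 4+4+5+1+1+1 = 16 for Kaur, 3 for Park — Kaur by 16–3.
Kaur vs Diaz: 17 to 2, Kaur.
Ivanov vs Park: 4+4+1+1+1 = 11 for Ivanov, 8 for Park — Ivanov by 11–8.
Ivanov vs Diaz: 4+4+1+1 = 10 for Ivanov, 9 for Diaz — Ivanov by 10–9.
Park vs Diaz: Diaz, 12–7.
Park loses to every other candidate — it is the Condorcet loser.

Park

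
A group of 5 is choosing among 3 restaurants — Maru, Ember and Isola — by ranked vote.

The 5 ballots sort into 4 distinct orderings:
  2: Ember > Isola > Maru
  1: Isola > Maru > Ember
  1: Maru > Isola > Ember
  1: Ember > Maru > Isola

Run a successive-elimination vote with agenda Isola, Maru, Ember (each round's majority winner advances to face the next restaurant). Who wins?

Round 1: Isola vs Maru — 3–2, Isola advances.
Round 2: Isola vs Ember — 2–3, Ember advances.
Ember survives the agenda.

Ember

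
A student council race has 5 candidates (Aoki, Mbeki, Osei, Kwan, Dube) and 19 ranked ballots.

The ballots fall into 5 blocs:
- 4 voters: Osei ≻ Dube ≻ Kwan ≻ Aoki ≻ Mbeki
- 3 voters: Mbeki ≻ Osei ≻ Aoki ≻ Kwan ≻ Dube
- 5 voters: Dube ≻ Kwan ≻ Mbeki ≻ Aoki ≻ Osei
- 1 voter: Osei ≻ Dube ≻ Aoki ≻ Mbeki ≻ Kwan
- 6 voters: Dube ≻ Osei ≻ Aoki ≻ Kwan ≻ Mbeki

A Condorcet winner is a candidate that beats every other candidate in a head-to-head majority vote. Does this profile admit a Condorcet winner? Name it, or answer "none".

Head-to-head results (19 voters):
Aoki vs Mbeki: Aoki is ranked higher on 4+1+6 = 11 ballots, Mbeki on 8. Aoki wins 11–8.
Aoki vs Osei: 5 to 14, Osei.
Aoki vs Kwan: 10 to 9, Aoki.
Aoki vs Dube: Dube, 16–3.
Mbeki vs Osei: Mbeki preferred on 3+5 = 8 ballots; Osei wins 11–8.
Mbeki vs Kwan: Mbeki is ranked higher on 3+1 = 4 ballots, Kwan on 15. Kwan wins 15–4.
Mbeki vs Dube: Mbeki preferred on 3 ballots; Dube wins 16–3.
Osei vs Kwan: Osei preferred on 4+3+1+6 = 14 ballots; Osei wins 14–5.
Osei vs Dube: Dube, 11–8.
Kwan vs Dube: Dube wins 16–3.
Only Dube has no losses; Dube is the Condorcet winner.

Dube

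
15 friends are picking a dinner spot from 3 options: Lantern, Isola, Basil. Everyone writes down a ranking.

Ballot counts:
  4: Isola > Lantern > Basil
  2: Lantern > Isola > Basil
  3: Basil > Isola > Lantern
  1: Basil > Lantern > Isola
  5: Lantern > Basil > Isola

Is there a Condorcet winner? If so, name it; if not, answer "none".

Check each pair by majority over 15 ballots:
Lantern vs Isola: Lantern wins 8–7.
Lantern vs Basil: Lantern wins 11–4.
Isola–Basil: Basil 9–6.
Lantern beats each of Isola, Basil — Lantern is the Condorcet winner.

Lantern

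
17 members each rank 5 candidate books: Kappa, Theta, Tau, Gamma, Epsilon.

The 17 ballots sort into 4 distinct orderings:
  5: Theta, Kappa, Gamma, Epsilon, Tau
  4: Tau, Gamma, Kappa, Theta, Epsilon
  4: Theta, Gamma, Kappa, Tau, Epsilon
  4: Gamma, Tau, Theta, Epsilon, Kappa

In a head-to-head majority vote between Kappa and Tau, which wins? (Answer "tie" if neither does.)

Kappa

Ballots ranking Kappa above Tau: 5 + 4 = 9.
Ballots ranking Tau above Kappa: 17 − 9 = 8.
Kappa wins the head-to-head 9–8.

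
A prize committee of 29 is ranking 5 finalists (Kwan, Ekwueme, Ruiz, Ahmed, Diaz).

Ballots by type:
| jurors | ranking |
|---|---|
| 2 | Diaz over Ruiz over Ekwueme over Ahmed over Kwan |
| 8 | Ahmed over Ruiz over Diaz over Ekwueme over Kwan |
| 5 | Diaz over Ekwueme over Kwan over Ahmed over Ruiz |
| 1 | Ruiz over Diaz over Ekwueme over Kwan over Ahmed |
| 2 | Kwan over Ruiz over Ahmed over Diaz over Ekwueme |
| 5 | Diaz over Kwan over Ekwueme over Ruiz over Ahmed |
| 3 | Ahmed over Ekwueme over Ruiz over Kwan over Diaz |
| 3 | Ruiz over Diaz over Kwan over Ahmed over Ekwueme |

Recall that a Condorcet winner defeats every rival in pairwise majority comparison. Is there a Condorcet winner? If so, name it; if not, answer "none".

Pairwise majorities:
Kwan vs Ekwueme: Ekwueme, 19–10.
Kwan–Ruiz: Ruiz 17–12.
Kwan–Ahmed: Kwan 16–13.
Kwan–Diaz: Diaz 24–5.
Ekwueme vs Ruiz: Ruiz, 16–13.
Ekwueme–Ahmed: Ahmed 16–13.
Ekwueme vs Diaz: Ekwueme preferred on 3 ballots; Diaz wins 26–3.
Ruiz vs Ahmed: Ruiz is ranked higher on 2+1+2+5+3 = 13 ballots, Ahmed on 16. Ahmed wins 16–13.
Ruiz–Diaz: Ruiz 17–12.
Ahmed vs Diaz: Diaz wins 16–13.
No nominee is unbeaten: Kwan loses to Ekwueme; Ekwueme loses to Ruiz; Ruiz loses to Ahmed; Ahmed loses to Kwan; Diaz loses to Ruiz. In particular Kwan beats Ahmed beats Ekwueme beats Kwan is a majority cycle — no Condorcet winner exists.

none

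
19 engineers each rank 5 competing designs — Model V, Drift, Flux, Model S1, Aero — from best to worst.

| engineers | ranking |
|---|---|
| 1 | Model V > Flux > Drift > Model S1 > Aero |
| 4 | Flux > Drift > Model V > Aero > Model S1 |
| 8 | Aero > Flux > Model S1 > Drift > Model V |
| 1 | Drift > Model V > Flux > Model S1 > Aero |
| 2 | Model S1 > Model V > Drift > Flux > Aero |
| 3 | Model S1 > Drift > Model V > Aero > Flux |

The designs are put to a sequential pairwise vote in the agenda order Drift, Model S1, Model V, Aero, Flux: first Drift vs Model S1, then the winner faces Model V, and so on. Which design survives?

Aero

Round 1: Drift vs Model S1 — 6–13, Model S1 advances.
Round 2: Model S1 vs Model V — 13–6, Model S1 advances.
Round 3: Model S1 vs Aero — 7–12, Aero advances.
Round 4: Aero vs Flux — 11–8, Aero advances.
Aero survives the agenda.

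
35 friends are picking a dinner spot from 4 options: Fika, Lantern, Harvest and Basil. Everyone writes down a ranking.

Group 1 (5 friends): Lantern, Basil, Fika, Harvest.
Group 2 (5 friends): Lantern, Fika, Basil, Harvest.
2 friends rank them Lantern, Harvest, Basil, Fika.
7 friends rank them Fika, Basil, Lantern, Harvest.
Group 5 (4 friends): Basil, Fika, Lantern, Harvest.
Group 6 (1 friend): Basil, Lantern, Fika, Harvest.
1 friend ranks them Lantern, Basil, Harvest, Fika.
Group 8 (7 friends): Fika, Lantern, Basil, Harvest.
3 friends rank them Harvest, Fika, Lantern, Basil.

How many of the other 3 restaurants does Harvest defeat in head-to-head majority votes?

0

Harvest against each rival (35 friends):
Harvest vs Fika: 6 to 29, Fika.
Harvest vs Lantern: 3 for Harvest, 32 for Lantern — Lantern by 32–3.
Harvest vs Basil: 2+3 = 5 for Harvest, 30 for Basil — Basil by 30–5.
Harvest beats no one; loses to Fika, Lantern, Basil — 0 pairwise wins.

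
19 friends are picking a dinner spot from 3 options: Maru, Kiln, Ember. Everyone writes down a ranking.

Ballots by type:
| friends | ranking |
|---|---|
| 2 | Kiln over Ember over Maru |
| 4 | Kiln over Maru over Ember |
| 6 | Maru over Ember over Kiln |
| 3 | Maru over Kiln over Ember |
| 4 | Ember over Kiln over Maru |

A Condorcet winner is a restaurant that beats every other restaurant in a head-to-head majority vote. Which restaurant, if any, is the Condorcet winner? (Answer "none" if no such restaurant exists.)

Head-to-head results (19 friends):
Maru vs Kiln: 9 to 10, Kiln.
Maru vs Ember: Maru is ranked higher on 4+6+3 = 13 ballots, Ember on 6. Maru wins 13–6.
Kiln vs Ember: Kiln is ranked higher on 2+4+3 = 9 ballots, Ember on 10. Ember wins 10–9.
No restaurant is unbeaten: Maru loses to Kiln; Kiln loses to Ember; Ember loses to Maru. In particular Maru beats Ember beats Kiln beats Maru is a majority cycle — no Condorcet winner exists.

none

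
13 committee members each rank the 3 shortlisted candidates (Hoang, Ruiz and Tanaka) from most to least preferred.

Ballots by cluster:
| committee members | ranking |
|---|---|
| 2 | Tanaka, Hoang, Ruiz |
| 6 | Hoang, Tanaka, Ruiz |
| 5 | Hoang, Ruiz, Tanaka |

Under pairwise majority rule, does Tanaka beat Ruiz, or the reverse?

Tanaka

Ballots ranking Tanaka above Ruiz: 2 + 6 = 8.
Ballots ranking Ruiz above Tanaka: 13 − 8 = 5.
Tanaka wins the head-to-head 8–5.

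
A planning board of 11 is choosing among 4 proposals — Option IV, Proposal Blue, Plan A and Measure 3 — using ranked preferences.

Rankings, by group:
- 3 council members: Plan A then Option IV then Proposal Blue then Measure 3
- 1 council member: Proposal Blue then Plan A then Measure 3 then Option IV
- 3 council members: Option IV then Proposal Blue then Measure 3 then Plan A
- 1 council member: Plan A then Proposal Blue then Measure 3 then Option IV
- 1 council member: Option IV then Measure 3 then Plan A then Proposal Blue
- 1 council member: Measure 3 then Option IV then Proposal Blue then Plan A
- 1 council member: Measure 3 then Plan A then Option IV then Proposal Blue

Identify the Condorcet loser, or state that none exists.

Head-to-head results (11 council members):
Option IV vs Proposal Blue: Option IV preferred on 3+3+1+1+1 = 9 ballots; Option IV wins 9–2.
Option IV vs Plan A: Option IV preferred on 3+1+1 = 5 ballots; Plan A wins 6–5.
Option IV vs Measure 3: Option IV wins 7–4.
Proposal Blue vs Plan A: Plan A, 6–5.
Proposal Blue vs Measure 3: Proposal Blue, 8–3.
Plan A vs Measure 3: Plan A is ranked higher on 3+1+1 = 5 ballots, Measure 3 on 6. Measure 3 wins 6–5.
No option is winless: Option IV beats Proposal Blue; Proposal Blue beats Measure 3; Plan A beats Option IV; Measure 3 beats Plan A. There is no Condorcet loser.

none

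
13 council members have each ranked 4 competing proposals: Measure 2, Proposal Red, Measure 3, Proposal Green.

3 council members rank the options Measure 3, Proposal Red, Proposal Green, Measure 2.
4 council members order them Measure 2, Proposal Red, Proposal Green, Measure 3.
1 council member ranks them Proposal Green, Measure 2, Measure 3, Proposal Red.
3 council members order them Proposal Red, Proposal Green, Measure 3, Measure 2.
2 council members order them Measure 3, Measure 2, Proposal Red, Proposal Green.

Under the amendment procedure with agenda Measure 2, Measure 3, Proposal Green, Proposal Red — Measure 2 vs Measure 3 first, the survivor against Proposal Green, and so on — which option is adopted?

Round 1: Measure 2 vs Measure 3 — 5–8, Measure 3 advances.
Round 2: Measure 3 vs Proposal Green — 5–8, Proposal Green advances.
Round 3: Proposal Green vs Proposal Red — 1–12, Proposal Red advances.
Proposal Red survives the agenda.

Proposal Red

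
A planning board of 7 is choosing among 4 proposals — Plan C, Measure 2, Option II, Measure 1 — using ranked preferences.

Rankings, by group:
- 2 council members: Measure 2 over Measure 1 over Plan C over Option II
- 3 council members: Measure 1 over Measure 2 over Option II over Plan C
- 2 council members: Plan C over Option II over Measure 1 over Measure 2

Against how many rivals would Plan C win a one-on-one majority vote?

1

Plan C against each rival (7 council members):
Plan C–Measure 2: Measure 2 5–2.
Plan C vs Option II: Plan C is ranked higher on 2+2 = 4 ballots, Option II on 3. Plan C wins 4–3.
Plan C vs Measure 1: 2 for Plan C, 5 for Measure 1 — Measure 1 by 5–2.
Plan C beats Option II; loses to Measure 2, Measure 1 — 1 pairwise win.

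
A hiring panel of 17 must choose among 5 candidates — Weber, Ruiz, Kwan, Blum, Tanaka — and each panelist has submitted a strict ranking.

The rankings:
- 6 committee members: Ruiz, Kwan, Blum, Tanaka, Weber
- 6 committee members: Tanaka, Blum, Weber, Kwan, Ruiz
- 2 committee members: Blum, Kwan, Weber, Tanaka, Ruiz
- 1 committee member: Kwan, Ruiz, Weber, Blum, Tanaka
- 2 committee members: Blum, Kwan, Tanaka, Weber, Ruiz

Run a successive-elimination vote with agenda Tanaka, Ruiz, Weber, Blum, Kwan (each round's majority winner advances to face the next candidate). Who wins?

Blum

Round 1: Tanaka vs Ruiz — 10–7, Tanaka advances.
Round 2: Tanaka vs Weber — 14–3, Tanaka advances.
Round 3: Tanaka vs Blum — 6–11, Blum advances.
Round 4: Blum vs Kwan — 10–7, Blum advances.
The agenda winner is Blum.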